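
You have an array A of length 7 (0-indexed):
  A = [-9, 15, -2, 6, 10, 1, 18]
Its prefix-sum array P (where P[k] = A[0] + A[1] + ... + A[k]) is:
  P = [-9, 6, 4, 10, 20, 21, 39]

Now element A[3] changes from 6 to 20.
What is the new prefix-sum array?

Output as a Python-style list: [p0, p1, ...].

Change: A[3] 6 -> 20, delta = 14
P[k] for k < 3: unchanged (A[3] not included)
P[k] for k >= 3: shift by delta = 14
  P[0] = -9 + 0 = -9
  P[1] = 6 + 0 = 6
  P[2] = 4 + 0 = 4
  P[3] = 10 + 14 = 24
  P[4] = 20 + 14 = 34
  P[5] = 21 + 14 = 35
  P[6] = 39 + 14 = 53

Answer: [-9, 6, 4, 24, 34, 35, 53]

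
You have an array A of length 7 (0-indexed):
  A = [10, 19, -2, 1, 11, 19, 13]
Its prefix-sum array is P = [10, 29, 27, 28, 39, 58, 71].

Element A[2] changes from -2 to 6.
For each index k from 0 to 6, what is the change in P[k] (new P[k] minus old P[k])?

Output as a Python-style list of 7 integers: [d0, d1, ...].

Element change: A[2] -2 -> 6, delta = 8
For k < 2: P[k] unchanged, delta_P[k] = 0
For k >= 2: P[k] shifts by exactly 8
Delta array: [0, 0, 8, 8, 8, 8, 8]

Answer: [0, 0, 8, 8, 8, 8, 8]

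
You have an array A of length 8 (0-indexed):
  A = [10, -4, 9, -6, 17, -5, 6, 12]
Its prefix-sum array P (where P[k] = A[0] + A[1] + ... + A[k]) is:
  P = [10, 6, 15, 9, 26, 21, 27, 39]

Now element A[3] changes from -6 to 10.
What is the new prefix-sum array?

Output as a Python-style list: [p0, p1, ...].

Change: A[3] -6 -> 10, delta = 16
P[k] for k < 3: unchanged (A[3] not included)
P[k] for k >= 3: shift by delta = 16
  P[0] = 10 + 0 = 10
  P[1] = 6 + 0 = 6
  P[2] = 15 + 0 = 15
  P[3] = 9 + 16 = 25
  P[4] = 26 + 16 = 42
  P[5] = 21 + 16 = 37
  P[6] = 27 + 16 = 43
  P[7] = 39 + 16 = 55

Answer: [10, 6, 15, 25, 42, 37, 43, 55]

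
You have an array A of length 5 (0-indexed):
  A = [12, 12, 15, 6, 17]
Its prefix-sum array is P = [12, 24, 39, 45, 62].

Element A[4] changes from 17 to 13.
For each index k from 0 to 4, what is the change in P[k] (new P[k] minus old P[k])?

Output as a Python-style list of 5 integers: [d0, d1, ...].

Element change: A[4] 17 -> 13, delta = -4
For k < 4: P[k] unchanged, delta_P[k] = 0
For k >= 4: P[k] shifts by exactly -4
Delta array: [0, 0, 0, 0, -4]

Answer: [0, 0, 0, 0, -4]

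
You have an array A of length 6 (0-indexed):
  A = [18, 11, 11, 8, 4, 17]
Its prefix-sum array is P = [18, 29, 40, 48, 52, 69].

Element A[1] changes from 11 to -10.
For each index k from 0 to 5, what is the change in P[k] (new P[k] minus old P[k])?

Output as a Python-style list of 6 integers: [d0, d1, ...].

Element change: A[1] 11 -> -10, delta = -21
For k < 1: P[k] unchanged, delta_P[k] = 0
For k >= 1: P[k] shifts by exactly -21
Delta array: [0, -21, -21, -21, -21, -21]

Answer: [0, -21, -21, -21, -21, -21]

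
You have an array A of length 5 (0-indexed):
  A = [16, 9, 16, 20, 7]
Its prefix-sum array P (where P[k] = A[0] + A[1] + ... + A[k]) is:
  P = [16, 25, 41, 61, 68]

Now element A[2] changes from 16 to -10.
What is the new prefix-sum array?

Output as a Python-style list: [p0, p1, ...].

Answer: [16, 25, 15, 35, 42]

Derivation:
Change: A[2] 16 -> -10, delta = -26
P[k] for k < 2: unchanged (A[2] not included)
P[k] for k >= 2: shift by delta = -26
  P[0] = 16 + 0 = 16
  P[1] = 25 + 0 = 25
  P[2] = 41 + -26 = 15
  P[3] = 61 + -26 = 35
  P[4] = 68 + -26 = 42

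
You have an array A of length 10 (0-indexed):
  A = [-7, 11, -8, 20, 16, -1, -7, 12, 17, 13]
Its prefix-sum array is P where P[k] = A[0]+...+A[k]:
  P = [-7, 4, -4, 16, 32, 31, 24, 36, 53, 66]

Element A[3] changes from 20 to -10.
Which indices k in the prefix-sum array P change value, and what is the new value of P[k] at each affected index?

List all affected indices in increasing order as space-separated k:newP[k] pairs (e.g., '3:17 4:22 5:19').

Answer: 3:-14 4:2 5:1 6:-6 7:6 8:23 9:36

Derivation:
P[k] = A[0] + ... + A[k]
P[k] includes A[3] iff k >= 3
Affected indices: 3, 4, ..., 9; delta = -30
  P[3]: 16 + -30 = -14
  P[4]: 32 + -30 = 2
  P[5]: 31 + -30 = 1
  P[6]: 24 + -30 = -6
  P[7]: 36 + -30 = 6
  P[8]: 53 + -30 = 23
  P[9]: 66 + -30 = 36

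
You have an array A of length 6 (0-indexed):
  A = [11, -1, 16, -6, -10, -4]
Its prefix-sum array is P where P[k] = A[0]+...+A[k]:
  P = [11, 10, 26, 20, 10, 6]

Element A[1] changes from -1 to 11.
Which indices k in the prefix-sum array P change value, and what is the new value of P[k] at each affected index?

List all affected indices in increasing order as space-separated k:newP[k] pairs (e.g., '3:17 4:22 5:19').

P[k] = A[0] + ... + A[k]
P[k] includes A[1] iff k >= 1
Affected indices: 1, 2, ..., 5; delta = 12
  P[1]: 10 + 12 = 22
  P[2]: 26 + 12 = 38
  P[3]: 20 + 12 = 32
  P[4]: 10 + 12 = 22
  P[5]: 6 + 12 = 18

Answer: 1:22 2:38 3:32 4:22 5:18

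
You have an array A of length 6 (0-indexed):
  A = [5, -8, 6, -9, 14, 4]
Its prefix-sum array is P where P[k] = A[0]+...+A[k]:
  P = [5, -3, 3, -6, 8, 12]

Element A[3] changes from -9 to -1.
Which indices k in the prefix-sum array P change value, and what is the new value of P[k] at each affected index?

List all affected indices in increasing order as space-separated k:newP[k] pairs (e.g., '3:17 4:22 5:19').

Answer: 3:2 4:16 5:20

Derivation:
P[k] = A[0] + ... + A[k]
P[k] includes A[3] iff k >= 3
Affected indices: 3, 4, ..., 5; delta = 8
  P[3]: -6 + 8 = 2
  P[4]: 8 + 8 = 16
  P[5]: 12 + 8 = 20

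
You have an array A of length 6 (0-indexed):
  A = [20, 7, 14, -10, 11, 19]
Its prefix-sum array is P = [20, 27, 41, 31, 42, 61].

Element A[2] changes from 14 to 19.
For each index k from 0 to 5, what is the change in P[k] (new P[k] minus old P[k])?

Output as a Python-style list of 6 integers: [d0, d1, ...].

Element change: A[2] 14 -> 19, delta = 5
For k < 2: P[k] unchanged, delta_P[k] = 0
For k >= 2: P[k] shifts by exactly 5
Delta array: [0, 0, 5, 5, 5, 5]

Answer: [0, 0, 5, 5, 5, 5]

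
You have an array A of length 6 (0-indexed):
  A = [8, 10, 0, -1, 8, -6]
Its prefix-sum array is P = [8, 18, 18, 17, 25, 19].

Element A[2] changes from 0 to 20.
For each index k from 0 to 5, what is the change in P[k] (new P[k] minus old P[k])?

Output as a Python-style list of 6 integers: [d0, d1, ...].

Answer: [0, 0, 20, 20, 20, 20]

Derivation:
Element change: A[2] 0 -> 20, delta = 20
For k < 2: P[k] unchanged, delta_P[k] = 0
For k >= 2: P[k] shifts by exactly 20
Delta array: [0, 0, 20, 20, 20, 20]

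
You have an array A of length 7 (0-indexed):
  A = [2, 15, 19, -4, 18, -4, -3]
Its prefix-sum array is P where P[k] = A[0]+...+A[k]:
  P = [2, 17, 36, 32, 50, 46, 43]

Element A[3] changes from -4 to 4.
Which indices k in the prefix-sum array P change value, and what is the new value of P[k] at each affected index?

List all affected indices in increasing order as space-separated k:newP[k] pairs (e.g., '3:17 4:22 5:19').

Answer: 3:40 4:58 5:54 6:51

Derivation:
P[k] = A[0] + ... + A[k]
P[k] includes A[3] iff k >= 3
Affected indices: 3, 4, ..., 6; delta = 8
  P[3]: 32 + 8 = 40
  P[4]: 50 + 8 = 58
  P[5]: 46 + 8 = 54
  P[6]: 43 + 8 = 51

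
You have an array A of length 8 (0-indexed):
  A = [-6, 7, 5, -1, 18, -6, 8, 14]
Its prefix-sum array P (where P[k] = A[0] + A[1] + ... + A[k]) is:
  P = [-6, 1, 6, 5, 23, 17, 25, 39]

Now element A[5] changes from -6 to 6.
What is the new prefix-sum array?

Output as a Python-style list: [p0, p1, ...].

Change: A[5] -6 -> 6, delta = 12
P[k] for k < 5: unchanged (A[5] not included)
P[k] for k >= 5: shift by delta = 12
  P[0] = -6 + 0 = -6
  P[1] = 1 + 0 = 1
  P[2] = 6 + 0 = 6
  P[3] = 5 + 0 = 5
  P[4] = 23 + 0 = 23
  P[5] = 17 + 12 = 29
  P[6] = 25 + 12 = 37
  P[7] = 39 + 12 = 51

Answer: [-6, 1, 6, 5, 23, 29, 37, 51]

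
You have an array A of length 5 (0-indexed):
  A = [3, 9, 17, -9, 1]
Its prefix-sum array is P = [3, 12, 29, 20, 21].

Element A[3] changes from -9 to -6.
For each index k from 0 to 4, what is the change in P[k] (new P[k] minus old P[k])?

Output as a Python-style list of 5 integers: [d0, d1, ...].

Element change: A[3] -9 -> -6, delta = 3
For k < 3: P[k] unchanged, delta_P[k] = 0
For k >= 3: P[k] shifts by exactly 3
Delta array: [0, 0, 0, 3, 3]

Answer: [0, 0, 0, 3, 3]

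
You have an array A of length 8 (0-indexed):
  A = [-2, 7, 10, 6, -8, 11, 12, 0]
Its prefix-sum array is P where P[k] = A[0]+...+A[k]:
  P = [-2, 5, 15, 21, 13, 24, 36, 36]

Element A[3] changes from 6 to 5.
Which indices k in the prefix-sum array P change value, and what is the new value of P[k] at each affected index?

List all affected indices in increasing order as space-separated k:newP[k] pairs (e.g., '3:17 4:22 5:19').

P[k] = A[0] + ... + A[k]
P[k] includes A[3] iff k >= 3
Affected indices: 3, 4, ..., 7; delta = -1
  P[3]: 21 + -1 = 20
  P[4]: 13 + -1 = 12
  P[5]: 24 + -1 = 23
  P[6]: 36 + -1 = 35
  P[7]: 36 + -1 = 35

Answer: 3:20 4:12 5:23 6:35 7:35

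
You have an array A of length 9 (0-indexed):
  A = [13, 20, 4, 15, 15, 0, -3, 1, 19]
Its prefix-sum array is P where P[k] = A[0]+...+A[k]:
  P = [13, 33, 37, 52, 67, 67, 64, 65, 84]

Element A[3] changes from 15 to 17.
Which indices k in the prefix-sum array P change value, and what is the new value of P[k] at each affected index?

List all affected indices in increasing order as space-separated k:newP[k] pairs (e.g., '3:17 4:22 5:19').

P[k] = A[0] + ... + A[k]
P[k] includes A[3] iff k >= 3
Affected indices: 3, 4, ..., 8; delta = 2
  P[3]: 52 + 2 = 54
  P[4]: 67 + 2 = 69
  P[5]: 67 + 2 = 69
  P[6]: 64 + 2 = 66
  P[7]: 65 + 2 = 67
  P[8]: 84 + 2 = 86

Answer: 3:54 4:69 5:69 6:66 7:67 8:86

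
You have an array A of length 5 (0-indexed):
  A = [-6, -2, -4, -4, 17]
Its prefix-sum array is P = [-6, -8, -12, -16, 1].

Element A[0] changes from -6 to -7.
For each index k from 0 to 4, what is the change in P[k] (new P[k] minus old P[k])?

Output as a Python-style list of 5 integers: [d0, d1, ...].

Answer: [-1, -1, -1, -1, -1]

Derivation:
Element change: A[0] -6 -> -7, delta = -1
For k < 0: P[k] unchanged, delta_P[k] = 0
For k >= 0: P[k] shifts by exactly -1
Delta array: [-1, -1, -1, -1, -1]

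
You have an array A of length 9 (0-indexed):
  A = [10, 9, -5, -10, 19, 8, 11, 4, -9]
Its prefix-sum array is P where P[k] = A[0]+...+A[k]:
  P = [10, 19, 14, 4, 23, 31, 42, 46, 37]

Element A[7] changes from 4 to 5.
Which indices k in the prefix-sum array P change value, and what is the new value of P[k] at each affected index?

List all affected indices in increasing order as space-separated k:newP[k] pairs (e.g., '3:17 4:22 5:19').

P[k] = A[0] + ... + A[k]
P[k] includes A[7] iff k >= 7
Affected indices: 7, 8, ..., 8; delta = 1
  P[7]: 46 + 1 = 47
  P[8]: 37 + 1 = 38

Answer: 7:47 8:38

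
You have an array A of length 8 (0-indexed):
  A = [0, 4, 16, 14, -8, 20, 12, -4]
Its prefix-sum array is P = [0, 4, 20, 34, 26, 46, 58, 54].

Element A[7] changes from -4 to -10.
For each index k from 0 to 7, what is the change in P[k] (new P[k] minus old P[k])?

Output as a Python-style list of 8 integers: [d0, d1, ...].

Answer: [0, 0, 0, 0, 0, 0, 0, -6]

Derivation:
Element change: A[7] -4 -> -10, delta = -6
For k < 7: P[k] unchanged, delta_P[k] = 0
For k >= 7: P[k] shifts by exactly -6
Delta array: [0, 0, 0, 0, 0, 0, 0, -6]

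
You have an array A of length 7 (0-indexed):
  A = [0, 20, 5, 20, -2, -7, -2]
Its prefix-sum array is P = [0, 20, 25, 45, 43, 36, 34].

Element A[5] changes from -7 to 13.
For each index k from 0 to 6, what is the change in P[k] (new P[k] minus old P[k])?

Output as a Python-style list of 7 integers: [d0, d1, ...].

Element change: A[5] -7 -> 13, delta = 20
For k < 5: P[k] unchanged, delta_P[k] = 0
For k >= 5: P[k] shifts by exactly 20
Delta array: [0, 0, 0, 0, 0, 20, 20]

Answer: [0, 0, 0, 0, 0, 20, 20]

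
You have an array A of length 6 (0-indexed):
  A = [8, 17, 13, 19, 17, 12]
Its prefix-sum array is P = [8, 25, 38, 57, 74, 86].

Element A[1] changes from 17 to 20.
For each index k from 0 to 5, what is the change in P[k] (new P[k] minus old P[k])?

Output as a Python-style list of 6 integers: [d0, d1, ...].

Answer: [0, 3, 3, 3, 3, 3]

Derivation:
Element change: A[1] 17 -> 20, delta = 3
For k < 1: P[k] unchanged, delta_P[k] = 0
For k >= 1: P[k] shifts by exactly 3
Delta array: [0, 3, 3, 3, 3, 3]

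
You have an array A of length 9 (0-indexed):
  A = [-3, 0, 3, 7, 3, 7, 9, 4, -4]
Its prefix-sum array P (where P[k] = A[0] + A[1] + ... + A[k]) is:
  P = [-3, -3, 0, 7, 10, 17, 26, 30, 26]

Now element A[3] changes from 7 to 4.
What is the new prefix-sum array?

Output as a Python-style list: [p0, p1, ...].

Change: A[3] 7 -> 4, delta = -3
P[k] for k < 3: unchanged (A[3] not included)
P[k] for k >= 3: shift by delta = -3
  P[0] = -3 + 0 = -3
  P[1] = -3 + 0 = -3
  P[2] = 0 + 0 = 0
  P[3] = 7 + -3 = 4
  P[4] = 10 + -3 = 7
  P[5] = 17 + -3 = 14
  P[6] = 26 + -3 = 23
  P[7] = 30 + -3 = 27
  P[8] = 26 + -3 = 23

Answer: [-3, -3, 0, 4, 7, 14, 23, 27, 23]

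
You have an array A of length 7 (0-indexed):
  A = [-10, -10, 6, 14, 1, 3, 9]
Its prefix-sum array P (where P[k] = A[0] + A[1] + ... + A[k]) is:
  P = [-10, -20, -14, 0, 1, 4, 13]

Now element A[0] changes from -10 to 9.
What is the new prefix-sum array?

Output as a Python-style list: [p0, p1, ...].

Answer: [9, -1, 5, 19, 20, 23, 32]

Derivation:
Change: A[0] -10 -> 9, delta = 19
P[k] for k < 0: unchanged (A[0] not included)
P[k] for k >= 0: shift by delta = 19
  P[0] = -10 + 19 = 9
  P[1] = -20 + 19 = -1
  P[2] = -14 + 19 = 5
  P[3] = 0 + 19 = 19
  P[4] = 1 + 19 = 20
  P[5] = 4 + 19 = 23
  P[6] = 13 + 19 = 32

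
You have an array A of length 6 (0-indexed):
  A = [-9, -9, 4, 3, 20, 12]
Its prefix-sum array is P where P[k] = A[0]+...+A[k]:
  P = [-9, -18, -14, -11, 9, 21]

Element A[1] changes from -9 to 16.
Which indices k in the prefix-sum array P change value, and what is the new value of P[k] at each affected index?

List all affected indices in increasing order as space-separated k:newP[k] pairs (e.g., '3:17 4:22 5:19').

P[k] = A[0] + ... + A[k]
P[k] includes A[1] iff k >= 1
Affected indices: 1, 2, ..., 5; delta = 25
  P[1]: -18 + 25 = 7
  P[2]: -14 + 25 = 11
  P[3]: -11 + 25 = 14
  P[4]: 9 + 25 = 34
  P[5]: 21 + 25 = 46

Answer: 1:7 2:11 3:14 4:34 5:46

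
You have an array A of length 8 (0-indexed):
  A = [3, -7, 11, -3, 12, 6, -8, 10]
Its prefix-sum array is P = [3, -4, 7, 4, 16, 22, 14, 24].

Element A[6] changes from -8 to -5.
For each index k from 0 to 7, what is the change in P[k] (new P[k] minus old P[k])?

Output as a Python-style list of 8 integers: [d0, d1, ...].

Answer: [0, 0, 0, 0, 0, 0, 3, 3]

Derivation:
Element change: A[6] -8 -> -5, delta = 3
For k < 6: P[k] unchanged, delta_P[k] = 0
For k >= 6: P[k] shifts by exactly 3
Delta array: [0, 0, 0, 0, 0, 0, 3, 3]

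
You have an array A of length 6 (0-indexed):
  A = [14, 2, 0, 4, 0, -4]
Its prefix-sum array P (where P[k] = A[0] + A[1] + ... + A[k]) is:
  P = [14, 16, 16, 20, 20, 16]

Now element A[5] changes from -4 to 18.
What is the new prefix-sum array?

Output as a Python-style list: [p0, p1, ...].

Answer: [14, 16, 16, 20, 20, 38]

Derivation:
Change: A[5] -4 -> 18, delta = 22
P[k] for k < 5: unchanged (A[5] not included)
P[k] for k >= 5: shift by delta = 22
  P[0] = 14 + 0 = 14
  P[1] = 16 + 0 = 16
  P[2] = 16 + 0 = 16
  P[3] = 20 + 0 = 20
  P[4] = 20 + 0 = 20
  P[5] = 16 + 22 = 38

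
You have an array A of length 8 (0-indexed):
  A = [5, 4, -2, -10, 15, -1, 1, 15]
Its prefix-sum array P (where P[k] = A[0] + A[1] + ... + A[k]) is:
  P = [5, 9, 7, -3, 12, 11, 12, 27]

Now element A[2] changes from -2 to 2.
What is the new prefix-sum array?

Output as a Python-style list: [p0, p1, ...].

Change: A[2] -2 -> 2, delta = 4
P[k] for k < 2: unchanged (A[2] not included)
P[k] for k >= 2: shift by delta = 4
  P[0] = 5 + 0 = 5
  P[1] = 9 + 0 = 9
  P[2] = 7 + 4 = 11
  P[3] = -3 + 4 = 1
  P[4] = 12 + 4 = 16
  P[5] = 11 + 4 = 15
  P[6] = 12 + 4 = 16
  P[7] = 27 + 4 = 31

Answer: [5, 9, 11, 1, 16, 15, 16, 31]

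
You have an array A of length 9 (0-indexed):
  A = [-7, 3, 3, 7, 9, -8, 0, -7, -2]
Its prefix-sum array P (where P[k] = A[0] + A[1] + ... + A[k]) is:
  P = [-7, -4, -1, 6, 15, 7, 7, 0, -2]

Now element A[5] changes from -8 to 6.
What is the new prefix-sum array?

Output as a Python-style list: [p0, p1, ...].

Change: A[5] -8 -> 6, delta = 14
P[k] for k < 5: unchanged (A[5] not included)
P[k] for k >= 5: shift by delta = 14
  P[0] = -7 + 0 = -7
  P[1] = -4 + 0 = -4
  P[2] = -1 + 0 = -1
  P[3] = 6 + 0 = 6
  P[4] = 15 + 0 = 15
  P[5] = 7 + 14 = 21
  P[6] = 7 + 14 = 21
  P[7] = 0 + 14 = 14
  P[8] = -2 + 14 = 12

Answer: [-7, -4, -1, 6, 15, 21, 21, 14, 12]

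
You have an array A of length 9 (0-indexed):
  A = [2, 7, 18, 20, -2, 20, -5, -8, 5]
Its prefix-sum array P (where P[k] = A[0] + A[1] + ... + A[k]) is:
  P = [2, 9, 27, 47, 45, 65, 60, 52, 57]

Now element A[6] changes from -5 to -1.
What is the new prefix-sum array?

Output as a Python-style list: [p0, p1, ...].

Answer: [2, 9, 27, 47, 45, 65, 64, 56, 61]

Derivation:
Change: A[6] -5 -> -1, delta = 4
P[k] for k < 6: unchanged (A[6] not included)
P[k] for k >= 6: shift by delta = 4
  P[0] = 2 + 0 = 2
  P[1] = 9 + 0 = 9
  P[2] = 27 + 0 = 27
  P[3] = 47 + 0 = 47
  P[4] = 45 + 0 = 45
  P[5] = 65 + 0 = 65
  P[6] = 60 + 4 = 64
  P[7] = 52 + 4 = 56
  P[8] = 57 + 4 = 61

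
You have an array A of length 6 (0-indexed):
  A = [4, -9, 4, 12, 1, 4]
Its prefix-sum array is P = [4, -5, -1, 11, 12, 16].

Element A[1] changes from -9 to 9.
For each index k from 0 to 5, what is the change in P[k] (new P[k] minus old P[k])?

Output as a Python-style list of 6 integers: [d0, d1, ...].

Element change: A[1] -9 -> 9, delta = 18
For k < 1: P[k] unchanged, delta_P[k] = 0
For k >= 1: P[k] shifts by exactly 18
Delta array: [0, 18, 18, 18, 18, 18]

Answer: [0, 18, 18, 18, 18, 18]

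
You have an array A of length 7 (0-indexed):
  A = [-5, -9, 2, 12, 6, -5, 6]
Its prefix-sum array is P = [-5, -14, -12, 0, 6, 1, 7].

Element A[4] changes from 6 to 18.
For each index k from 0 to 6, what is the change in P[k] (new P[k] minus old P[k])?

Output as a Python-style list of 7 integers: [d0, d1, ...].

Element change: A[4] 6 -> 18, delta = 12
For k < 4: P[k] unchanged, delta_P[k] = 0
For k >= 4: P[k] shifts by exactly 12
Delta array: [0, 0, 0, 0, 12, 12, 12]

Answer: [0, 0, 0, 0, 12, 12, 12]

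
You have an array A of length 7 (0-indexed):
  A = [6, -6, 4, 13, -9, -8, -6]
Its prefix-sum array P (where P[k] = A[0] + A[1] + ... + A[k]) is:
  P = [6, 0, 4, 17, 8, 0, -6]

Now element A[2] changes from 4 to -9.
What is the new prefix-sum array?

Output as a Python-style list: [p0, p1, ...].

Change: A[2] 4 -> -9, delta = -13
P[k] for k < 2: unchanged (A[2] not included)
P[k] for k >= 2: shift by delta = -13
  P[0] = 6 + 0 = 6
  P[1] = 0 + 0 = 0
  P[2] = 4 + -13 = -9
  P[3] = 17 + -13 = 4
  P[4] = 8 + -13 = -5
  P[5] = 0 + -13 = -13
  P[6] = -6 + -13 = -19

Answer: [6, 0, -9, 4, -5, -13, -19]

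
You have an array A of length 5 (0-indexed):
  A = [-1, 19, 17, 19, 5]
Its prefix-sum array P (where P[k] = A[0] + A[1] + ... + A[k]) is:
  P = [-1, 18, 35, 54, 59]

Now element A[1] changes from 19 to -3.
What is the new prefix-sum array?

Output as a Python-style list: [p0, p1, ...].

Answer: [-1, -4, 13, 32, 37]

Derivation:
Change: A[1] 19 -> -3, delta = -22
P[k] for k < 1: unchanged (A[1] not included)
P[k] for k >= 1: shift by delta = -22
  P[0] = -1 + 0 = -1
  P[1] = 18 + -22 = -4
  P[2] = 35 + -22 = 13
  P[3] = 54 + -22 = 32
  P[4] = 59 + -22 = 37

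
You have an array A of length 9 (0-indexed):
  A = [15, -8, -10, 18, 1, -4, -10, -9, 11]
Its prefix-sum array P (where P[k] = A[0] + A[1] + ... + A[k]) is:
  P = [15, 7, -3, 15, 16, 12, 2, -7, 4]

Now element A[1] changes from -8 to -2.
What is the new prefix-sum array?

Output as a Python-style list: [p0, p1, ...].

Answer: [15, 13, 3, 21, 22, 18, 8, -1, 10]

Derivation:
Change: A[1] -8 -> -2, delta = 6
P[k] for k < 1: unchanged (A[1] not included)
P[k] for k >= 1: shift by delta = 6
  P[0] = 15 + 0 = 15
  P[1] = 7 + 6 = 13
  P[2] = -3 + 6 = 3
  P[3] = 15 + 6 = 21
  P[4] = 16 + 6 = 22
  P[5] = 12 + 6 = 18
  P[6] = 2 + 6 = 8
  P[7] = -7 + 6 = -1
  P[8] = 4 + 6 = 10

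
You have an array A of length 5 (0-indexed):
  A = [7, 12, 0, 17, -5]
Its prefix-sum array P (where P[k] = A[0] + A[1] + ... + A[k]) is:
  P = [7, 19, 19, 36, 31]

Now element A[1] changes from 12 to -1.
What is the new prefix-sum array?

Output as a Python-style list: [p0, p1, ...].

Answer: [7, 6, 6, 23, 18]

Derivation:
Change: A[1] 12 -> -1, delta = -13
P[k] for k < 1: unchanged (A[1] not included)
P[k] for k >= 1: shift by delta = -13
  P[0] = 7 + 0 = 7
  P[1] = 19 + -13 = 6
  P[2] = 19 + -13 = 6
  P[3] = 36 + -13 = 23
  P[4] = 31 + -13 = 18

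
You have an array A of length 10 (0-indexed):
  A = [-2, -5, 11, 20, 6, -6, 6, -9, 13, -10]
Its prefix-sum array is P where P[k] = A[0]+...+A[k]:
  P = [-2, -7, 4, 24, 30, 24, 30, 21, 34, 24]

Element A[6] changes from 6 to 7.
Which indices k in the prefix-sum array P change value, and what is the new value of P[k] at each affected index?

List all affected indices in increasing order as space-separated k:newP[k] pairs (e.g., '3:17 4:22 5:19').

P[k] = A[0] + ... + A[k]
P[k] includes A[6] iff k >= 6
Affected indices: 6, 7, ..., 9; delta = 1
  P[6]: 30 + 1 = 31
  P[7]: 21 + 1 = 22
  P[8]: 34 + 1 = 35
  P[9]: 24 + 1 = 25

Answer: 6:31 7:22 8:35 9:25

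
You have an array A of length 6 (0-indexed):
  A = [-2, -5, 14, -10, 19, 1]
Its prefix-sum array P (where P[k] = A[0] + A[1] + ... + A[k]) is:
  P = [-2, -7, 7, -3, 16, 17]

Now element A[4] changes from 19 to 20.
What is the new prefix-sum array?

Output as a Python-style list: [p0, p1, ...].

Answer: [-2, -7, 7, -3, 17, 18]

Derivation:
Change: A[4] 19 -> 20, delta = 1
P[k] for k < 4: unchanged (A[4] not included)
P[k] for k >= 4: shift by delta = 1
  P[0] = -2 + 0 = -2
  P[1] = -7 + 0 = -7
  P[2] = 7 + 0 = 7
  P[3] = -3 + 0 = -3
  P[4] = 16 + 1 = 17
  P[5] = 17 + 1 = 18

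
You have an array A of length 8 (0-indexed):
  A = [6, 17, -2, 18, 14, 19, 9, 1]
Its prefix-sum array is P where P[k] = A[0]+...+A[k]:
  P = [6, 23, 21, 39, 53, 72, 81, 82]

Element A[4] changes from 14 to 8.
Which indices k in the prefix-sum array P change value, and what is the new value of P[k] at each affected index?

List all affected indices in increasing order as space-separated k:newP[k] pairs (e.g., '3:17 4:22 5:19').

P[k] = A[0] + ... + A[k]
P[k] includes A[4] iff k >= 4
Affected indices: 4, 5, ..., 7; delta = -6
  P[4]: 53 + -6 = 47
  P[5]: 72 + -6 = 66
  P[6]: 81 + -6 = 75
  P[7]: 82 + -6 = 76

Answer: 4:47 5:66 6:75 7:76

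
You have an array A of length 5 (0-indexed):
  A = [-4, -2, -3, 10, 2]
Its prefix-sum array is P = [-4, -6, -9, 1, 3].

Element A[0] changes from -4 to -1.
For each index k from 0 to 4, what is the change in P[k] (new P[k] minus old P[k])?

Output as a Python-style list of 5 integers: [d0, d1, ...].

Element change: A[0] -4 -> -1, delta = 3
For k < 0: P[k] unchanged, delta_P[k] = 0
For k >= 0: P[k] shifts by exactly 3
Delta array: [3, 3, 3, 3, 3]

Answer: [3, 3, 3, 3, 3]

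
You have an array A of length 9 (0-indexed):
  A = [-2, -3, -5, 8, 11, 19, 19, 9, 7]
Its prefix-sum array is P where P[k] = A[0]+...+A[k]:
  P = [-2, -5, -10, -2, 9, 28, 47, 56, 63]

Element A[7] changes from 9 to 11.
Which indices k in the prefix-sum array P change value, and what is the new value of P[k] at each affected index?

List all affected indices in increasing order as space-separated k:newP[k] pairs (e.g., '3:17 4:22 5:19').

P[k] = A[0] + ... + A[k]
P[k] includes A[7] iff k >= 7
Affected indices: 7, 8, ..., 8; delta = 2
  P[7]: 56 + 2 = 58
  P[8]: 63 + 2 = 65

Answer: 7:58 8:65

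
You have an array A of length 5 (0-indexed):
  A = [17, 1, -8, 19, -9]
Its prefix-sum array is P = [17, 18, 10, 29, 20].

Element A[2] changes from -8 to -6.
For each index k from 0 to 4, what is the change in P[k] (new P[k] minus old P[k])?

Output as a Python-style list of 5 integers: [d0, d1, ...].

Answer: [0, 0, 2, 2, 2]

Derivation:
Element change: A[2] -8 -> -6, delta = 2
For k < 2: P[k] unchanged, delta_P[k] = 0
For k >= 2: P[k] shifts by exactly 2
Delta array: [0, 0, 2, 2, 2]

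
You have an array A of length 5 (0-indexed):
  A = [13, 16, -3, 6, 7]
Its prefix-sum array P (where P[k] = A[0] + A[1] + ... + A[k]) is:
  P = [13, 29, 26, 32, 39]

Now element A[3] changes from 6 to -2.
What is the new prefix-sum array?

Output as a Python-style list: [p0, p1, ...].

Answer: [13, 29, 26, 24, 31]

Derivation:
Change: A[3] 6 -> -2, delta = -8
P[k] for k < 3: unchanged (A[3] not included)
P[k] for k >= 3: shift by delta = -8
  P[0] = 13 + 0 = 13
  P[1] = 29 + 0 = 29
  P[2] = 26 + 0 = 26
  P[3] = 32 + -8 = 24
  P[4] = 39 + -8 = 31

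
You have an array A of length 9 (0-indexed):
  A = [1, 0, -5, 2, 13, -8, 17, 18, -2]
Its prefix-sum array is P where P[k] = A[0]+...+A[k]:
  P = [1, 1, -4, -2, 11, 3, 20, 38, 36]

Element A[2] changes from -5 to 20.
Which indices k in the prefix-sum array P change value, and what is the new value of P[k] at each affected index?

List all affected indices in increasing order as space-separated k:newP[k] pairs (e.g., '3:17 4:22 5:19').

P[k] = A[0] + ... + A[k]
P[k] includes A[2] iff k >= 2
Affected indices: 2, 3, ..., 8; delta = 25
  P[2]: -4 + 25 = 21
  P[3]: -2 + 25 = 23
  P[4]: 11 + 25 = 36
  P[5]: 3 + 25 = 28
  P[6]: 20 + 25 = 45
  P[7]: 38 + 25 = 63
  P[8]: 36 + 25 = 61

Answer: 2:21 3:23 4:36 5:28 6:45 7:63 8:61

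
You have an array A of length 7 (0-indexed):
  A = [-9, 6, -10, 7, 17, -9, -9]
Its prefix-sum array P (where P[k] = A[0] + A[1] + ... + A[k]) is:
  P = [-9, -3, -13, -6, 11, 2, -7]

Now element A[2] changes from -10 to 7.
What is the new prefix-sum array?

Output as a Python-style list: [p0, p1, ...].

Change: A[2] -10 -> 7, delta = 17
P[k] for k < 2: unchanged (A[2] not included)
P[k] for k >= 2: shift by delta = 17
  P[0] = -9 + 0 = -9
  P[1] = -3 + 0 = -3
  P[2] = -13 + 17 = 4
  P[3] = -6 + 17 = 11
  P[4] = 11 + 17 = 28
  P[5] = 2 + 17 = 19
  P[6] = -7 + 17 = 10

Answer: [-9, -3, 4, 11, 28, 19, 10]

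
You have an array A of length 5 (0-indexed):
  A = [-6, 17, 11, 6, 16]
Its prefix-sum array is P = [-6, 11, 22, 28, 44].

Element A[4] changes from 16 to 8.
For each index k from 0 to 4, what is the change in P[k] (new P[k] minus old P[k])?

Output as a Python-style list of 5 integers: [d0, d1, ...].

Answer: [0, 0, 0, 0, -8]

Derivation:
Element change: A[4] 16 -> 8, delta = -8
For k < 4: P[k] unchanged, delta_P[k] = 0
For k >= 4: P[k] shifts by exactly -8
Delta array: [0, 0, 0, 0, -8]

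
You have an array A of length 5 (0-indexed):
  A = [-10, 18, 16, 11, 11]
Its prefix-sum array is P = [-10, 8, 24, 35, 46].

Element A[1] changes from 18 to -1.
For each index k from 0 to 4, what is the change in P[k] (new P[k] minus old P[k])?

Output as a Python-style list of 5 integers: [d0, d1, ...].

Answer: [0, -19, -19, -19, -19]

Derivation:
Element change: A[1] 18 -> -1, delta = -19
For k < 1: P[k] unchanged, delta_P[k] = 0
For k >= 1: P[k] shifts by exactly -19
Delta array: [0, -19, -19, -19, -19]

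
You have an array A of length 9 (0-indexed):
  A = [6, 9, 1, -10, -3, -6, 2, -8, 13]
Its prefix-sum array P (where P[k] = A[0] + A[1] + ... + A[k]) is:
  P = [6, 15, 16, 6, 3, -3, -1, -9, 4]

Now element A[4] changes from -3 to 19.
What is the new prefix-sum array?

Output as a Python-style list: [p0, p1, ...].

Change: A[4] -3 -> 19, delta = 22
P[k] for k < 4: unchanged (A[4] not included)
P[k] for k >= 4: shift by delta = 22
  P[0] = 6 + 0 = 6
  P[1] = 15 + 0 = 15
  P[2] = 16 + 0 = 16
  P[3] = 6 + 0 = 6
  P[4] = 3 + 22 = 25
  P[5] = -3 + 22 = 19
  P[6] = -1 + 22 = 21
  P[7] = -9 + 22 = 13
  P[8] = 4 + 22 = 26

Answer: [6, 15, 16, 6, 25, 19, 21, 13, 26]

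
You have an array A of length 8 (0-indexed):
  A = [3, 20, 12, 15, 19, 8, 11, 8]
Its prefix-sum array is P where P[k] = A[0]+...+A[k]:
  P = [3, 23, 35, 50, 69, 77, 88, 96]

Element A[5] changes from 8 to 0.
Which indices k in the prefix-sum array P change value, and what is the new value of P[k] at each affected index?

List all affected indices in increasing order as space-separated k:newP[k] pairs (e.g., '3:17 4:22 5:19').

P[k] = A[0] + ... + A[k]
P[k] includes A[5] iff k >= 5
Affected indices: 5, 6, ..., 7; delta = -8
  P[5]: 77 + -8 = 69
  P[6]: 88 + -8 = 80
  P[7]: 96 + -8 = 88

Answer: 5:69 6:80 7:88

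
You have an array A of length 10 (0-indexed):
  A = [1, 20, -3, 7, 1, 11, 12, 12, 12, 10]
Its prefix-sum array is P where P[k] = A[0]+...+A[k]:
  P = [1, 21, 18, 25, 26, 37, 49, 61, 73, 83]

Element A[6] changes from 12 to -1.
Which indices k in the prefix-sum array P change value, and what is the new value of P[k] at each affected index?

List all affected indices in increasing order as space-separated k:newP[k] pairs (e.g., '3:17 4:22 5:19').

P[k] = A[0] + ... + A[k]
P[k] includes A[6] iff k >= 6
Affected indices: 6, 7, ..., 9; delta = -13
  P[6]: 49 + -13 = 36
  P[7]: 61 + -13 = 48
  P[8]: 73 + -13 = 60
  P[9]: 83 + -13 = 70

Answer: 6:36 7:48 8:60 9:70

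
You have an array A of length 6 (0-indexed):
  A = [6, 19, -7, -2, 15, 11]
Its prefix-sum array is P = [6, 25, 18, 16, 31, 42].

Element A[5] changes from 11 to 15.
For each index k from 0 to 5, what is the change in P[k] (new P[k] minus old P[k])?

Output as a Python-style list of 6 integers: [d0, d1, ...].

Element change: A[5] 11 -> 15, delta = 4
For k < 5: P[k] unchanged, delta_P[k] = 0
For k >= 5: P[k] shifts by exactly 4
Delta array: [0, 0, 0, 0, 0, 4]

Answer: [0, 0, 0, 0, 0, 4]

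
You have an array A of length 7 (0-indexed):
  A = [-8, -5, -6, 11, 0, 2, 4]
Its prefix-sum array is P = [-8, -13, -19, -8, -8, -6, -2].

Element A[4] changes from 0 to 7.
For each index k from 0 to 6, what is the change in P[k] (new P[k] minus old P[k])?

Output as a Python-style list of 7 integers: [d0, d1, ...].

Answer: [0, 0, 0, 0, 7, 7, 7]

Derivation:
Element change: A[4] 0 -> 7, delta = 7
For k < 4: P[k] unchanged, delta_P[k] = 0
For k >= 4: P[k] shifts by exactly 7
Delta array: [0, 0, 0, 0, 7, 7, 7]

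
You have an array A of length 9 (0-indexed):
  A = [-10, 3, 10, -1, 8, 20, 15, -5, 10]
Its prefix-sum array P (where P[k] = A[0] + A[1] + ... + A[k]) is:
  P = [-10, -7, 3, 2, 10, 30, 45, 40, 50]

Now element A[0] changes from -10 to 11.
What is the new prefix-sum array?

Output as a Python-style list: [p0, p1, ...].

Answer: [11, 14, 24, 23, 31, 51, 66, 61, 71]

Derivation:
Change: A[0] -10 -> 11, delta = 21
P[k] for k < 0: unchanged (A[0] not included)
P[k] for k >= 0: shift by delta = 21
  P[0] = -10 + 21 = 11
  P[1] = -7 + 21 = 14
  P[2] = 3 + 21 = 24
  P[3] = 2 + 21 = 23
  P[4] = 10 + 21 = 31
  P[5] = 30 + 21 = 51
  P[6] = 45 + 21 = 66
  P[7] = 40 + 21 = 61
  P[8] = 50 + 21 = 71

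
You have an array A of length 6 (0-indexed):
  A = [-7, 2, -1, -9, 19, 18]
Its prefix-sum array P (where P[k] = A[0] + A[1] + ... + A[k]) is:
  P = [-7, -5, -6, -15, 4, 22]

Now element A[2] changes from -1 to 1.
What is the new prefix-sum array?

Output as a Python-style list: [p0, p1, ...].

Change: A[2] -1 -> 1, delta = 2
P[k] for k < 2: unchanged (A[2] not included)
P[k] for k >= 2: shift by delta = 2
  P[0] = -7 + 0 = -7
  P[1] = -5 + 0 = -5
  P[2] = -6 + 2 = -4
  P[3] = -15 + 2 = -13
  P[4] = 4 + 2 = 6
  P[5] = 22 + 2 = 24

Answer: [-7, -5, -4, -13, 6, 24]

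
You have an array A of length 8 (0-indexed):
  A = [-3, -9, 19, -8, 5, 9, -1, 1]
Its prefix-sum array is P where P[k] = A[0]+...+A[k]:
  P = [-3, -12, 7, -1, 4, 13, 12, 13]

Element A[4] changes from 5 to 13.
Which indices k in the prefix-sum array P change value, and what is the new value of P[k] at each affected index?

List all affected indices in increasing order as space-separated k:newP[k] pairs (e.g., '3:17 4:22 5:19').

P[k] = A[0] + ... + A[k]
P[k] includes A[4] iff k >= 4
Affected indices: 4, 5, ..., 7; delta = 8
  P[4]: 4 + 8 = 12
  P[5]: 13 + 8 = 21
  P[6]: 12 + 8 = 20
  P[7]: 13 + 8 = 21

Answer: 4:12 5:21 6:20 7:21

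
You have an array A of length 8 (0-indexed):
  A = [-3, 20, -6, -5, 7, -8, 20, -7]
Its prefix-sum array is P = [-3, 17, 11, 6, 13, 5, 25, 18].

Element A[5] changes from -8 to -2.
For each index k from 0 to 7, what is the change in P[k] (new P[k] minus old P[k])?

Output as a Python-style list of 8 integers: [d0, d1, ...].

Element change: A[5] -8 -> -2, delta = 6
For k < 5: P[k] unchanged, delta_P[k] = 0
For k >= 5: P[k] shifts by exactly 6
Delta array: [0, 0, 0, 0, 0, 6, 6, 6]

Answer: [0, 0, 0, 0, 0, 6, 6, 6]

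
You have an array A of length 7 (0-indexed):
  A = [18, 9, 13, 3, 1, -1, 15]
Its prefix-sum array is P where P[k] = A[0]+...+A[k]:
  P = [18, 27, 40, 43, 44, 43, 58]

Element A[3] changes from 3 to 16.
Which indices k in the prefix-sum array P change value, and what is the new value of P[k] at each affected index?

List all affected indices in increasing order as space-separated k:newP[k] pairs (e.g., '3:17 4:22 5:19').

P[k] = A[0] + ... + A[k]
P[k] includes A[3] iff k >= 3
Affected indices: 3, 4, ..., 6; delta = 13
  P[3]: 43 + 13 = 56
  P[4]: 44 + 13 = 57
  P[5]: 43 + 13 = 56
  P[6]: 58 + 13 = 71

Answer: 3:56 4:57 5:56 6:71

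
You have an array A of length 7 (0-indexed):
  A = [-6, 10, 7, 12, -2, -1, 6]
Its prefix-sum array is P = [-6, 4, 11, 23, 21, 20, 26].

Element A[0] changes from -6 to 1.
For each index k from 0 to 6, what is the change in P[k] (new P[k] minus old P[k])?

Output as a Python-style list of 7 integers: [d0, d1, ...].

Element change: A[0] -6 -> 1, delta = 7
For k < 0: P[k] unchanged, delta_P[k] = 0
For k >= 0: P[k] shifts by exactly 7
Delta array: [7, 7, 7, 7, 7, 7, 7]

Answer: [7, 7, 7, 7, 7, 7, 7]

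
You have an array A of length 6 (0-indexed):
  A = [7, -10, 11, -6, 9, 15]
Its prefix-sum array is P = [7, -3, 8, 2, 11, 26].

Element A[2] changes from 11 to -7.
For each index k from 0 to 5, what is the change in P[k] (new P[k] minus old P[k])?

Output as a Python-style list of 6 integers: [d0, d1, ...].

Answer: [0, 0, -18, -18, -18, -18]

Derivation:
Element change: A[2] 11 -> -7, delta = -18
For k < 2: P[k] unchanged, delta_P[k] = 0
For k >= 2: P[k] shifts by exactly -18
Delta array: [0, 0, -18, -18, -18, -18]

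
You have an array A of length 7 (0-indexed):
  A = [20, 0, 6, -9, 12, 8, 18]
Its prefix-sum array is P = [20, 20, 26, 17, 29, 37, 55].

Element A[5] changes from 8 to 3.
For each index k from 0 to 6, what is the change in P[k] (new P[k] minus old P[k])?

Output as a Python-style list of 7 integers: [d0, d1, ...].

Element change: A[5] 8 -> 3, delta = -5
For k < 5: P[k] unchanged, delta_P[k] = 0
For k >= 5: P[k] shifts by exactly -5
Delta array: [0, 0, 0, 0, 0, -5, -5]

Answer: [0, 0, 0, 0, 0, -5, -5]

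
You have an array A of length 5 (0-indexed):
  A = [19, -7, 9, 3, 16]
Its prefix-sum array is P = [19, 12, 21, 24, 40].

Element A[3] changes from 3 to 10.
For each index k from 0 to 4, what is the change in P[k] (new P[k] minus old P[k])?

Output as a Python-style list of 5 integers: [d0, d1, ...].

Element change: A[3] 3 -> 10, delta = 7
For k < 3: P[k] unchanged, delta_P[k] = 0
For k >= 3: P[k] shifts by exactly 7
Delta array: [0, 0, 0, 7, 7]

Answer: [0, 0, 0, 7, 7]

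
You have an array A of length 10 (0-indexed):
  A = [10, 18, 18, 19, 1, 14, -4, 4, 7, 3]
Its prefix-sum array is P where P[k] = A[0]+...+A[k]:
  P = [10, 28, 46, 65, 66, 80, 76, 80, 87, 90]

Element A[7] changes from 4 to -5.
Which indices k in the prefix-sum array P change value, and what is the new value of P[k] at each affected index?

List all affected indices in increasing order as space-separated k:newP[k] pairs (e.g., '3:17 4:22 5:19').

P[k] = A[0] + ... + A[k]
P[k] includes A[7] iff k >= 7
Affected indices: 7, 8, ..., 9; delta = -9
  P[7]: 80 + -9 = 71
  P[8]: 87 + -9 = 78
  P[9]: 90 + -9 = 81

Answer: 7:71 8:78 9:81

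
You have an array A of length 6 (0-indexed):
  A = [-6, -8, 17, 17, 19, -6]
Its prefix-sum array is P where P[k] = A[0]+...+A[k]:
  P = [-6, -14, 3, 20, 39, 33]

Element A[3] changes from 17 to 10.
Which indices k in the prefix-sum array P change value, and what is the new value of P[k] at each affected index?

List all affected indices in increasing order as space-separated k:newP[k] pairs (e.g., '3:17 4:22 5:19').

Answer: 3:13 4:32 5:26

Derivation:
P[k] = A[0] + ... + A[k]
P[k] includes A[3] iff k >= 3
Affected indices: 3, 4, ..., 5; delta = -7
  P[3]: 20 + -7 = 13
  P[4]: 39 + -7 = 32
  P[5]: 33 + -7 = 26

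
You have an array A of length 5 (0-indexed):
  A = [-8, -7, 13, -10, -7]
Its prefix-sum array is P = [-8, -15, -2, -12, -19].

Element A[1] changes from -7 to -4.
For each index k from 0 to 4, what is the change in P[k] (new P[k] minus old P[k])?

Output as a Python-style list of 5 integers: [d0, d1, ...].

Element change: A[1] -7 -> -4, delta = 3
For k < 1: P[k] unchanged, delta_P[k] = 0
For k >= 1: P[k] shifts by exactly 3
Delta array: [0, 3, 3, 3, 3]

Answer: [0, 3, 3, 3, 3]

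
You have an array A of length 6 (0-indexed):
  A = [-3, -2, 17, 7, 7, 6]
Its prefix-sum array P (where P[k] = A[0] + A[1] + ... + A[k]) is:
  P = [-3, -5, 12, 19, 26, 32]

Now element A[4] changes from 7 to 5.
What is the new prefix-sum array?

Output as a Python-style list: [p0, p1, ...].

Answer: [-3, -5, 12, 19, 24, 30]

Derivation:
Change: A[4] 7 -> 5, delta = -2
P[k] for k < 4: unchanged (A[4] not included)
P[k] for k >= 4: shift by delta = -2
  P[0] = -3 + 0 = -3
  P[1] = -5 + 0 = -5
  P[2] = 12 + 0 = 12
  P[3] = 19 + 0 = 19
  P[4] = 26 + -2 = 24
  P[5] = 32 + -2 = 30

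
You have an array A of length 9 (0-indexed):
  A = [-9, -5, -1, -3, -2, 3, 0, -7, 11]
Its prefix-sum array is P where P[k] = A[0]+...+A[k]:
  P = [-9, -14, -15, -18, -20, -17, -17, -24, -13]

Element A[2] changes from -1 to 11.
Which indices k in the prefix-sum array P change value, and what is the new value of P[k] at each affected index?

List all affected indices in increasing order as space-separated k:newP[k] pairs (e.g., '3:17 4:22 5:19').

P[k] = A[0] + ... + A[k]
P[k] includes A[2] iff k >= 2
Affected indices: 2, 3, ..., 8; delta = 12
  P[2]: -15 + 12 = -3
  P[3]: -18 + 12 = -6
  P[4]: -20 + 12 = -8
  P[5]: -17 + 12 = -5
  P[6]: -17 + 12 = -5
  P[7]: -24 + 12 = -12
  P[8]: -13 + 12 = -1

Answer: 2:-3 3:-6 4:-8 5:-5 6:-5 7:-12 8:-1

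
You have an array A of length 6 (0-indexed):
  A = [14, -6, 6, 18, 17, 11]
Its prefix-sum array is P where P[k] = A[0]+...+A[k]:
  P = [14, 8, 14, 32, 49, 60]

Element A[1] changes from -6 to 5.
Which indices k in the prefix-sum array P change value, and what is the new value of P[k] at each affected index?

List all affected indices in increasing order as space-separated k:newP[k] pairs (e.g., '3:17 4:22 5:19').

Answer: 1:19 2:25 3:43 4:60 5:71

Derivation:
P[k] = A[0] + ... + A[k]
P[k] includes A[1] iff k >= 1
Affected indices: 1, 2, ..., 5; delta = 11
  P[1]: 8 + 11 = 19
  P[2]: 14 + 11 = 25
  P[3]: 32 + 11 = 43
  P[4]: 49 + 11 = 60
  P[5]: 60 + 11 = 71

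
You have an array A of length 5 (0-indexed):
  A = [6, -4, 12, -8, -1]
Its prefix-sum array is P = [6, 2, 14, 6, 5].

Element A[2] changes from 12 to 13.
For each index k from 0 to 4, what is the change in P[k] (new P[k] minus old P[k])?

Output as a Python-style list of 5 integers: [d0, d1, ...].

Answer: [0, 0, 1, 1, 1]

Derivation:
Element change: A[2] 12 -> 13, delta = 1
For k < 2: P[k] unchanged, delta_P[k] = 0
For k >= 2: P[k] shifts by exactly 1
Delta array: [0, 0, 1, 1, 1]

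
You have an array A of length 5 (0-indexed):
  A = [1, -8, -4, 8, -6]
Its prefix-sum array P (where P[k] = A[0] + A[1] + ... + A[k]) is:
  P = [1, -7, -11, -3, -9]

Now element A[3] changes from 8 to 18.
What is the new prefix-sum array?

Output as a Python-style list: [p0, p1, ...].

Change: A[3] 8 -> 18, delta = 10
P[k] for k < 3: unchanged (A[3] not included)
P[k] for k >= 3: shift by delta = 10
  P[0] = 1 + 0 = 1
  P[1] = -7 + 0 = -7
  P[2] = -11 + 0 = -11
  P[3] = -3 + 10 = 7
  P[4] = -9 + 10 = 1

Answer: [1, -7, -11, 7, 1]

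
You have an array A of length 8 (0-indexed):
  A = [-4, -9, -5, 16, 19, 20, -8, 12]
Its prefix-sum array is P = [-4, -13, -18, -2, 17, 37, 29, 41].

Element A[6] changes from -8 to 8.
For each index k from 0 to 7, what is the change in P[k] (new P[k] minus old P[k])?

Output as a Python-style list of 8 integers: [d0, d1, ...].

Element change: A[6] -8 -> 8, delta = 16
For k < 6: P[k] unchanged, delta_P[k] = 0
For k >= 6: P[k] shifts by exactly 16
Delta array: [0, 0, 0, 0, 0, 0, 16, 16]

Answer: [0, 0, 0, 0, 0, 0, 16, 16]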